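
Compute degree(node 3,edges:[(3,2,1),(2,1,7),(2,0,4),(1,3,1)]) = 2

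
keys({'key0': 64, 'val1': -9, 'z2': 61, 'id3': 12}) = ['key0', 'val1', 'z2', 'id3']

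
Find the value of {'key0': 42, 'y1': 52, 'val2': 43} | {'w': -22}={'key0': 42, 'y1': 52, 'val2': 43, 'w': -22}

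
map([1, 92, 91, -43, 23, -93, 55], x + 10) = 1+10=11, 92+10=102, 91+10=101, -43+10=-33, 23+10=33, -93+10=-83, 55+10=65
= [11, 102, 101, -33, 33, -83, 65]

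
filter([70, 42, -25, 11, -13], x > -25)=keep x where x > -25: 70✓, 42✓, -25✗, 11✓, -13✓
= [70, 42, 11, -13]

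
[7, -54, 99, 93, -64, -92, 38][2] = 99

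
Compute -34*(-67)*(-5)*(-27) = 307530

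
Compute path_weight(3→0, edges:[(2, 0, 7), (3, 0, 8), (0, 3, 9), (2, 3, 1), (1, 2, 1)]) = 8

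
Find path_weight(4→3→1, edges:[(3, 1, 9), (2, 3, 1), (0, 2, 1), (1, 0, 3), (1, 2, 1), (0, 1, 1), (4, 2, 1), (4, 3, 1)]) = 10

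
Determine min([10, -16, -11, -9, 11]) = -16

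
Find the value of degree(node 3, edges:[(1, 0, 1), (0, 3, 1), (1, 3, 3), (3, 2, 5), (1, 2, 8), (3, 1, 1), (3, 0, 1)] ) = 5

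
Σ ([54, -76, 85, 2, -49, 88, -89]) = 54 + (-76) + 85 + 2 + (-49) + 88 + (-89)
= 15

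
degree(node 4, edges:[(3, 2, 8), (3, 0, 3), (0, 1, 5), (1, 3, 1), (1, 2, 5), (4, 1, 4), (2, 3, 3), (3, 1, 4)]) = incident: (4,1)
= 1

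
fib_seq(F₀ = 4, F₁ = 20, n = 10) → [4, 20, 24, 44, 68, 112, 180, 292, 472, 764]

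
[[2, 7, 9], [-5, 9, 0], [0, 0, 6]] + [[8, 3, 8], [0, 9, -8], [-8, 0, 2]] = [[10, 10, 17], [-5, 18, -8], [-8, 0, 8]]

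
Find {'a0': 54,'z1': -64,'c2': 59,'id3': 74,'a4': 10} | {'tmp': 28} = {'a0': 54, 'z1': -64, 'c2': 59, 'id3': 74, 'a4': 10, 'tmp': 28}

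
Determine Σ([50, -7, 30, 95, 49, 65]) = 282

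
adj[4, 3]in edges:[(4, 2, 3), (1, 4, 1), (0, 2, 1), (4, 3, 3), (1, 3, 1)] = 3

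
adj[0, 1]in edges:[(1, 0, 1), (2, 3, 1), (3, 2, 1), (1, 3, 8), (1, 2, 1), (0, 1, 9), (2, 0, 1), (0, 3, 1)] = 9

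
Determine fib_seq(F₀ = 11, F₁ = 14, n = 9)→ F_2 = F_1 + F_0 = 25
F_3 = F_2 + F_1 = 39
F_4 = F_3 + F_2 = 64
...
= [11, 14, 25, 39, 64, 103, 167, 270, 437]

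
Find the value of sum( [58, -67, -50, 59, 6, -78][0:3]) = -59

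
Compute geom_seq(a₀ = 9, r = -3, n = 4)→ [9, -27, 81, -243]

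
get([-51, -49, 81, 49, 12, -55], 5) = -55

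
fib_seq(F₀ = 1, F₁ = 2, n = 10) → F_2 = F_1 + F_0 = 3
F_3 = F_2 + F_1 = 5
F_4 = F_3 + F_2 = 8
...
= [1, 2, 3, 5, 8, 13, 21, 34, 55, 89]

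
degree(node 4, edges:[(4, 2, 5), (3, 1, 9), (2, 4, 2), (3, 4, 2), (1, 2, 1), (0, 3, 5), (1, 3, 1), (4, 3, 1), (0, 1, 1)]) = 4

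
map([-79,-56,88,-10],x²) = (-79)²=6241, (-56)²=3136, (88)²=7744, (-10)²=100
= [6241, 3136, 7744, 100]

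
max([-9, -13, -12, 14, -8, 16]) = 16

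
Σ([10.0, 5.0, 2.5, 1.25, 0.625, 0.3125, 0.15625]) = 19.84375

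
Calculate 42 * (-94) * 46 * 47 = -8535576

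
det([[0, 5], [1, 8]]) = (0)*(8) - (5)*(1)
= -5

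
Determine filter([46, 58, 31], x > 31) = keep x where x > 31: 46✓, 58✓, 31✗
= [46, 58]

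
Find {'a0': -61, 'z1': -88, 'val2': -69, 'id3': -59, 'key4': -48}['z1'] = -88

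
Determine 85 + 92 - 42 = 135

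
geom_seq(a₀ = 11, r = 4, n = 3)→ a_0 = 11*4^0 = 11
a_1 = 11*4^1 = 44
a_2 = 11*4^2 = 176
= [11, 44, 176]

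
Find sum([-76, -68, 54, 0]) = -90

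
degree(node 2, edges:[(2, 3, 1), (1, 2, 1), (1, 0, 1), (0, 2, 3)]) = incident: (2,3), (1,2), (0,2)
= 3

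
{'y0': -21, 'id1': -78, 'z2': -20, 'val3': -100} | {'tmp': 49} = {'y0': -21, 'id1': -78, 'z2': -20, 'val3': -100, 'tmp': 49}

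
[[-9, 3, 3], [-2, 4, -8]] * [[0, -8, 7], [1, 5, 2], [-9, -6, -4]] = [[-24, 69, -69], [76, 84, 26]]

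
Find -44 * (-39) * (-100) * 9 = -1544400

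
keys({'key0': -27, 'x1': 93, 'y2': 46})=['key0', 'x1', 'y2']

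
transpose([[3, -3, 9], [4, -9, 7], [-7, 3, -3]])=[[3, 4, -7], [-3, -9, 3], [9, 7, -3]]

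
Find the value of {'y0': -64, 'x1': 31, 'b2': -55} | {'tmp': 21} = {'y0': -64, 'x1': 31, 'b2': -55, 'tmp': 21}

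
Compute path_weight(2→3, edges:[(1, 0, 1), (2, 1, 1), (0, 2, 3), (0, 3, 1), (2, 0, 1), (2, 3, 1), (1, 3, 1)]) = w(2→3)=1
= 1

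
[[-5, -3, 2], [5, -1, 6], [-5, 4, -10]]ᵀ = [[-5, 5, -5], [-3, -1, 4], [2, 6, -10]]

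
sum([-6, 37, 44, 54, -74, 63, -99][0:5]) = 55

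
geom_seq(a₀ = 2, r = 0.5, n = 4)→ a_0 = 2*0.5^0 = 2.0
a_1 = 2*0.5^1 = 1.0
a_2 = 2*0.5^2 = 0.5
...
= [2.0, 1.0, 0.5, 0.25]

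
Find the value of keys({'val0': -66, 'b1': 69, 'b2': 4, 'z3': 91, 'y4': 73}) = ['val0', 'b1', 'b2', 'z3', 'y4']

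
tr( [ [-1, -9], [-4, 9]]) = 8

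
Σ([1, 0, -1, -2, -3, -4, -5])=1 + 0 + (-1) + (-2) + (-3) + (-4) + (-5)
= -14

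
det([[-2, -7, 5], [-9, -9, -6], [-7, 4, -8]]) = -477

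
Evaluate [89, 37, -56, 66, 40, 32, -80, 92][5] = 32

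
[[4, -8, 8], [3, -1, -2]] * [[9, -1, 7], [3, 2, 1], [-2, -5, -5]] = C[0][0] = (4)*(9) + (-8)*(3) + (8)*(-2) = -4
C[0][1] = (4)*(-1) + (-8)*(2) + (8)*(-5) = -60
C[0][2] = (4)*(7) + (-8)*(1) + (8)*(-5) = -20
C[1][0] = (3)*(9) + (-1)*(3) + (-2)*(-2) = 28
C[1][1] = (3)*(-1) + (-1)*(2) + (-2)*(-5) = 5
C[1][2] = (3)*(7) + (-1)*(1) + (-2)*(-5) = 30
= [[-4, -60, -20], [28, 5, 30]]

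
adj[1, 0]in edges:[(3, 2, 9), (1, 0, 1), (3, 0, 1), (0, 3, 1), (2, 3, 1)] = 1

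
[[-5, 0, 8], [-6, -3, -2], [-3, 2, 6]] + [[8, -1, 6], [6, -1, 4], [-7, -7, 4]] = [[3, -1, 14], [0, -4, 2], [-10, -5, 10]]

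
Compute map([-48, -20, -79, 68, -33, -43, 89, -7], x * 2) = [-96, -40, -158, 136, -66, -86, 178, -14]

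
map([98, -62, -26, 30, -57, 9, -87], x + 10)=[108, -52, -16, 40, -47, 19, -77]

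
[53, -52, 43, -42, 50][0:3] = [53, -52, 43]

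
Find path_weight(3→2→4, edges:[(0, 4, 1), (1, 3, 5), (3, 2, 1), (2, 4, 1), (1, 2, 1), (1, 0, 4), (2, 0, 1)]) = w(3→2)=1 + w(2→4)=1
= 2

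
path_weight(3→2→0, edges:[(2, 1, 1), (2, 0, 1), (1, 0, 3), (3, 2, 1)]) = w(3→2)=1 + w(2→0)=1
= 2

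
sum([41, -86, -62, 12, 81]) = -14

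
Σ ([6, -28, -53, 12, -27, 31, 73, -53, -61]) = 6 + (-28) + (-53) + 12 + (-27) + 31 + 73 + (-53) + (-61)
= -100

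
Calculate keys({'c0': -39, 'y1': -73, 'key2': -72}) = ['c0', 'y1', 'key2']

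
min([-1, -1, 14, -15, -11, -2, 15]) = -15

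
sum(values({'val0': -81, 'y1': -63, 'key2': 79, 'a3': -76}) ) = (-81) + (-63) + 79 + (-76)
= -141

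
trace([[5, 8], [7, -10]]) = -5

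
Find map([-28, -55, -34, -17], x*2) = [-56, -110, -68, -34]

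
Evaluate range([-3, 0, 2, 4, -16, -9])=20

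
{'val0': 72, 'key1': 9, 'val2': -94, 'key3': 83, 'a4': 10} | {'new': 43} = {'val0': 72, 'key1': 9, 'val2': -94, 'key3': 83, 'a4': 10, 'new': 43}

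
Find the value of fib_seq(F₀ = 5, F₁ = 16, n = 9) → F_2 = F_1 + F_0 = 21
F_3 = F_2 + F_1 = 37
F_4 = F_3 + F_2 = 58
...
= [5, 16, 21, 37, 58, 95, 153, 248, 401]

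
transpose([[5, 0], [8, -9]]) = [[5, 8], [0, -9]]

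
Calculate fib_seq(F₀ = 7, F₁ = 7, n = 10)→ F_2 = F_1 + F_0 = 14
F_3 = F_2 + F_1 = 21
F_4 = F_3 + F_2 = 35
...
= [7, 7, 14, 21, 35, 56, 91, 147, 238, 385]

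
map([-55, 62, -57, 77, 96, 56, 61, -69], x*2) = [-110, 124, -114, 154, 192, 112, 122, -138]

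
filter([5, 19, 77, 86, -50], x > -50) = [5, 19, 77, 86]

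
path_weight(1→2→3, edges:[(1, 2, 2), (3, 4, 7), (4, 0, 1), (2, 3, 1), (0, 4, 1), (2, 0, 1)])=w(1→2)=2 + w(2→3)=1
= 3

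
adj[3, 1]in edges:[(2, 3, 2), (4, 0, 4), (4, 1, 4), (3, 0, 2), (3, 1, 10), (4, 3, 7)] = 10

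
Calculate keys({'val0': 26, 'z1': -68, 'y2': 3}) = ['val0', 'z1', 'y2']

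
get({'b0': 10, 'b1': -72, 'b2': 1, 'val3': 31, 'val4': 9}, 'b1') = -72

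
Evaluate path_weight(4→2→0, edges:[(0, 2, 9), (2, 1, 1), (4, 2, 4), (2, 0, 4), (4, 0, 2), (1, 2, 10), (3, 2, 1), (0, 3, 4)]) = w(4→2)=4 + w(2→0)=4
= 8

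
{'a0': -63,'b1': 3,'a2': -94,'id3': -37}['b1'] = 3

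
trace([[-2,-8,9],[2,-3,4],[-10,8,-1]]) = -6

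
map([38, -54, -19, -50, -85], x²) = [1444, 2916, 361, 2500, 7225]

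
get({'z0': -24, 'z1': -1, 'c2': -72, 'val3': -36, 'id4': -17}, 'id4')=-17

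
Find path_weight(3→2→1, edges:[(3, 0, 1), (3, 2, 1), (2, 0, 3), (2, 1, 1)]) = w(3→2)=1 + w(2→1)=1
= 2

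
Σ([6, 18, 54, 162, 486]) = 6 + 18 + 54 + 162 + 486
= 726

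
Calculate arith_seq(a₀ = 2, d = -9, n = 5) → [2, -7, -16, -25, -34]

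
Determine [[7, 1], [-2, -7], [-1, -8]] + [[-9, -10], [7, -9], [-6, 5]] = [[-2, -9], [5, -16], [-7, -3]]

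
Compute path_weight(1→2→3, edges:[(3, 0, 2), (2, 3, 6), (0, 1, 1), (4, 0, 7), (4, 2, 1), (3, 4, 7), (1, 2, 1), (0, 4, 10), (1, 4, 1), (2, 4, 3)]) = 7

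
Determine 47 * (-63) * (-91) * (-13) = -3502863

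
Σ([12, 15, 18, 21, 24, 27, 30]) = 147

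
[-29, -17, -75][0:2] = [-29, -17]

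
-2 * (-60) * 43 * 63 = 325080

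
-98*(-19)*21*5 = 195510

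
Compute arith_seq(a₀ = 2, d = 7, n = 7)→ [2, 9, 16, 23, 30, 37, 44]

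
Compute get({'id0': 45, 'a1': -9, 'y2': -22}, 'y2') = -22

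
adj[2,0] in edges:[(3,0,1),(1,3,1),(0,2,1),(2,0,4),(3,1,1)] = 4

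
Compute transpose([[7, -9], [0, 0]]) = [[7, 0], [-9, 0]]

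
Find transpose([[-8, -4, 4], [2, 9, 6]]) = [[-8, 2], [-4, 9], [4, 6]]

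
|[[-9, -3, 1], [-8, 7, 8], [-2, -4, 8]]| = -890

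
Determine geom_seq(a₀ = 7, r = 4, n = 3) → a_0 = 7*4^0 = 7
a_1 = 7*4^1 = 28
a_2 = 7*4^2 = 112
= [7, 28, 112]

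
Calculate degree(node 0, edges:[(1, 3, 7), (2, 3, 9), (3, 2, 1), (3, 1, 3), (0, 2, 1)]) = incident: (0,2)
= 1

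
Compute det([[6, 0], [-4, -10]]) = (6)*(-10) - (0)*(-4)
= -60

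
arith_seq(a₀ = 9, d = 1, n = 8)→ [9, 10, 11, 12, 13, 14, 15, 16]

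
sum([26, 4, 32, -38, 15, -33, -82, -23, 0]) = -99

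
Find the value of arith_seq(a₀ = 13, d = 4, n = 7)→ a_0 = 13 + 0*4 = 13
a_1 = 13 + 1*4 = 17
a_2 = 13 + 2*4 = 21
...
= [13, 17, 21, 25, 29, 33, 37]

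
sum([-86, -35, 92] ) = -29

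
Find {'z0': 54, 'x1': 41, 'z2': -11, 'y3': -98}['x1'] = 41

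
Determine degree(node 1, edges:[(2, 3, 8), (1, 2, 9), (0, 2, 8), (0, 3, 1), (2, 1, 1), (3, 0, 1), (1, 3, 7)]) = 3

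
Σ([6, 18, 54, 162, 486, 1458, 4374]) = 6 + 18 + 54 + 162 + 486 + 1458 + 4374
= 6558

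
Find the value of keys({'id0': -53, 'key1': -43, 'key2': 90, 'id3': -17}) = ['id0', 'key1', 'key2', 'id3']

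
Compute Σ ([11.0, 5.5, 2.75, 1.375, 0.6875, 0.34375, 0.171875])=11.0 + 5.5 + 2.75 + 1.375 + 0.6875 + 0.34375 + 0.171875
= 21.828125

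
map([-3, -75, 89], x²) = (-3)²=9, (-75)²=5625, (89)²=7921
= [9, 5625, 7921]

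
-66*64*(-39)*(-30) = -4942080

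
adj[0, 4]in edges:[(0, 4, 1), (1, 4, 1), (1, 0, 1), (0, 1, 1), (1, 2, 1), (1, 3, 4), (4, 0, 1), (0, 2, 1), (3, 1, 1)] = 1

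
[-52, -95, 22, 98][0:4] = [-52, -95, 22, 98]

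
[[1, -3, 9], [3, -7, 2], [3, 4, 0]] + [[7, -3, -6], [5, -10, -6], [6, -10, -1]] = [[8, -6, 3], [8, -17, -4], [9, -6, -1]]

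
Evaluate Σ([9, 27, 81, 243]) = 360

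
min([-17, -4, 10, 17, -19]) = -19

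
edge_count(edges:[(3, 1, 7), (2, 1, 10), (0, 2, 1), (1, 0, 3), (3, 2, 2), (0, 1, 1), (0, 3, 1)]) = 7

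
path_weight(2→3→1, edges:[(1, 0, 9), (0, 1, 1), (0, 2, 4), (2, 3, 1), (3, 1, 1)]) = w(2→3)=1 + w(3→1)=1
= 2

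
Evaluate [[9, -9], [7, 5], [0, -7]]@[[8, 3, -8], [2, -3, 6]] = C[0][0] = (9)*(8) + (-9)*(2) = 54
C[0][1] = (9)*(3) + (-9)*(-3) = 54
C[0][2] = (9)*(-8) + (-9)*(6) = -126
C[1][0] = (7)*(8) + (5)*(2) = 66
C[1][1] = (7)*(3) + (5)*(-3) = 6
C[1][2] = (7)*(-8) + (5)*(6) = -26
... (3 more cells)
= [[54, 54, -126], [66, 6, -26], [-14, 21, -42]]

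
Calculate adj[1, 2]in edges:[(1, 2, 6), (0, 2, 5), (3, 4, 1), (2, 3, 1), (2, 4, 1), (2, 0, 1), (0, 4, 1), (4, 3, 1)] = 6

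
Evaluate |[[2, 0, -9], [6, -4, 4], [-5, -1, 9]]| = (1)*(2)*det([[-4, 4], [-1, 9]]) + (-1)*(0)*det([[6, 4], [-5, 9]]) + (1)*(-9)*det([[6, -4], [-5, -1]])
= -64 + 0 + 234
= 170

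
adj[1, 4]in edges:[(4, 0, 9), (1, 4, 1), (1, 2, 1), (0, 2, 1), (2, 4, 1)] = 1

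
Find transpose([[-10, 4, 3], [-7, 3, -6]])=[[-10, -7], [4, 3], [3, -6]]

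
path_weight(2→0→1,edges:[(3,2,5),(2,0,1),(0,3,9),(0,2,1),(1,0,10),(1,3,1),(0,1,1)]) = 2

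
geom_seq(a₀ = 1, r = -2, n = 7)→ [1, -2, 4, -8, 16, -32, 64]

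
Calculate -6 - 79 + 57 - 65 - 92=-185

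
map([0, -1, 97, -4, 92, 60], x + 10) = 0+10=10, -1+10=9, 97+10=107, -4+10=6, 92+10=102, 60+10=70
= [10, 9, 107, 6, 102, 70]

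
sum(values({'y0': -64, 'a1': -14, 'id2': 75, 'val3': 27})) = (-64) + (-14) + 75 + 27
= 24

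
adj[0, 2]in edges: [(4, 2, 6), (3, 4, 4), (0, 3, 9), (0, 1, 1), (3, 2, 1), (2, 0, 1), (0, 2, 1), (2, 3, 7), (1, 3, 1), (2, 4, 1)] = 1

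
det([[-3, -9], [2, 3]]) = 9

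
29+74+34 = 137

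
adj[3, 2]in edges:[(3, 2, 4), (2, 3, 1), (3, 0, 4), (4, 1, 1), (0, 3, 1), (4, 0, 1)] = 4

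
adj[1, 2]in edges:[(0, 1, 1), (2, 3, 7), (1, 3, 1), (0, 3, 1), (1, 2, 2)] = 2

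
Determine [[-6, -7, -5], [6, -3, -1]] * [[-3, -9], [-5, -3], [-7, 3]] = [[88, 60], [4, -48]]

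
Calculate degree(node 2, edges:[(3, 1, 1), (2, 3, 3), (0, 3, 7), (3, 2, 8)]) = 2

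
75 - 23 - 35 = 17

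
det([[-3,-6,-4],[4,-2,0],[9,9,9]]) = 54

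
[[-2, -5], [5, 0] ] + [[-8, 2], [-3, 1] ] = [[-10, -3], [2, 1]]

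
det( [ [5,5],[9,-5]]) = -70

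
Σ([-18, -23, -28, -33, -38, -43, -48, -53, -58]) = -342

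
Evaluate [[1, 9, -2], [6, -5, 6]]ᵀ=[[1, 6], [9, -5], [-2, 6]]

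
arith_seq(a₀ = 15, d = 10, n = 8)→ [15, 25, 35, 45, 55, 65, 75, 85]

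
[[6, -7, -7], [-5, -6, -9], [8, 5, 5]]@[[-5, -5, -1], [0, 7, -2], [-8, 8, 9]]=C[0][0] = (6)*(-5) + (-7)*(0) + (-7)*(-8) = 26
C[0][1] = (6)*(-5) + (-7)*(7) + (-7)*(8) = -135
C[0][2] = (6)*(-1) + (-7)*(-2) + (-7)*(9) = -55
C[1][0] = (-5)*(-5) + (-6)*(0) + (-9)*(-8) = 97
C[1][1] = (-5)*(-5) + (-6)*(7) + (-9)*(8) = -89
C[1][2] = (-5)*(-1) + (-6)*(-2) + (-9)*(9) = -64
... (3 more cells)
= [[26, -135, -55], [97, -89, -64], [-80, 35, 27]]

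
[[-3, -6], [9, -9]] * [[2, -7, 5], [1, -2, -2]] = [[-12, 33, -3], [9, -45, 63]]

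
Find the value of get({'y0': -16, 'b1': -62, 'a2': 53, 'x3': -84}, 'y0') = -16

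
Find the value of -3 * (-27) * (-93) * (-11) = 82863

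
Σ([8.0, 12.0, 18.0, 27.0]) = 8.0 + 12.0 + 18.0 + 27.0
= 65.0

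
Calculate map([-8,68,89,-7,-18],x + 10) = -8+10=2, 68+10=78, 89+10=99, -7+10=3, -18+10=-8
= [2, 78, 99, 3, -8]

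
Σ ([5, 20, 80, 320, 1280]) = 1705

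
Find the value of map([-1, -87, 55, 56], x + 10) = [9, -77, 65, 66]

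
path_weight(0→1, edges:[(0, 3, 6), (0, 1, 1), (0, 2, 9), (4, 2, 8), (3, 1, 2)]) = w(0→1)=1
= 1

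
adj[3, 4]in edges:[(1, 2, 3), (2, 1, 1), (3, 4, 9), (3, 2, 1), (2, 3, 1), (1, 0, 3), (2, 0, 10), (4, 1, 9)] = 9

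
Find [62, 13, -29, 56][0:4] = [62, 13, -29, 56]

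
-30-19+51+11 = 13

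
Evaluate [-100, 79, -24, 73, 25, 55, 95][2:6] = [-24, 73, 25, 55]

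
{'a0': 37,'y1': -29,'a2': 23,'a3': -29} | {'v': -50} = {'a0': 37, 'y1': -29, 'a2': 23, 'a3': -29, 'v': -50}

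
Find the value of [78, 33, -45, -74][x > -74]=[78, 33, -45]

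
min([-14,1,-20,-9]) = -20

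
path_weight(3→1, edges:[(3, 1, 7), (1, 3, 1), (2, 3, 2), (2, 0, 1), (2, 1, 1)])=w(3→1)=7
= 7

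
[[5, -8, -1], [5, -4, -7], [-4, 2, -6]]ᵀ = [[5, 5, -4], [-8, -4, 2], [-1, -7, -6]]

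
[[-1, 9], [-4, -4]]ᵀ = [[-1, -4], [9, -4]]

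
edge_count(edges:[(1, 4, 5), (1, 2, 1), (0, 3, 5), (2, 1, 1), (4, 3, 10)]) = 5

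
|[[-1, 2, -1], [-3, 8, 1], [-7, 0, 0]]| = (1)*(-1)*det([[8, 1], [0, 0]]) + (-1)*(2)*det([[-3, 1], [-7, 0]]) + (1)*(-1)*det([[-3, 8], [-7, 0]])
= 0 + -14 + -56
= -70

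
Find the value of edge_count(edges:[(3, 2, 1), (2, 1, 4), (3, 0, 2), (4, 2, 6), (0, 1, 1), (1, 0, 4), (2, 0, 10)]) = 7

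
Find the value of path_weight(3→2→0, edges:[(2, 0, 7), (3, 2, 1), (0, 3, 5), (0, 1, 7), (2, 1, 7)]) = w(3→2)=1 + w(2→0)=7
= 8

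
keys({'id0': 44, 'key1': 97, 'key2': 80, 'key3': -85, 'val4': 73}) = ['id0', 'key1', 'key2', 'key3', 'val4']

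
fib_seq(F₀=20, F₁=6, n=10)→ F_2 = F_1 + F_0 = 26
F_3 = F_2 + F_1 = 32
F_4 = F_3 + F_2 = 58
...
= [20, 6, 26, 32, 58, 90, 148, 238, 386, 624]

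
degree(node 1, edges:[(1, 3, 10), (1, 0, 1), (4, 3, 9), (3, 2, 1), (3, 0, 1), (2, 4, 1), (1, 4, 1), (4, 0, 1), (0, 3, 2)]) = incident: (1,3), (1,0), (1,4)
= 3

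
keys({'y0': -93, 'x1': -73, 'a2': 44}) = ['y0', 'x1', 'a2']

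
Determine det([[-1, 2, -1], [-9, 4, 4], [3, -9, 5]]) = -11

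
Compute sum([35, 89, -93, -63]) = 35 + 89 + (-93) + (-63)
= -32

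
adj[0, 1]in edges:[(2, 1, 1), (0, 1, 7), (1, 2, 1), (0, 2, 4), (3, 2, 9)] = 7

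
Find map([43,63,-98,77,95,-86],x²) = (43)²=1849, (63)²=3969, (-98)²=9604, (77)²=5929, (95)²=9025, (-86)²=7396
= [1849, 3969, 9604, 5929, 9025, 7396]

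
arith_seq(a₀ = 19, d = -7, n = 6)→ [19, 12, 5, -2, -9, -16]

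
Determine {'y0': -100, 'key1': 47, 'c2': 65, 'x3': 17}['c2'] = 65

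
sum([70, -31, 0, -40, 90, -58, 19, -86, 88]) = 52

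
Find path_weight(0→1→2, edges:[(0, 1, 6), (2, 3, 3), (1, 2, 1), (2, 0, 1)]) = 7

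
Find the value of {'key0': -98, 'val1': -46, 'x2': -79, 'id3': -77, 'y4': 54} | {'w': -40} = {'key0': -98, 'val1': -46, 'x2': -79, 'id3': -77, 'y4': 54, 'w': -40}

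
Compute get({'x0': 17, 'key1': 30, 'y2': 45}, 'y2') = 45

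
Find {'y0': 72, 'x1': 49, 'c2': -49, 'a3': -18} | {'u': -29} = {'y0': 72, 'x1': 49, 'c2': -49, 'a3': -18, 'u': -29}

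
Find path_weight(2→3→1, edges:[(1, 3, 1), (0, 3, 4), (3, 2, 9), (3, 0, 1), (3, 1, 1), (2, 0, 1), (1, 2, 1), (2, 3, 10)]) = 11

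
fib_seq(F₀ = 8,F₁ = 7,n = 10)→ [8, 7, 15, 22, 37, 59, 96, 155, 251, 406]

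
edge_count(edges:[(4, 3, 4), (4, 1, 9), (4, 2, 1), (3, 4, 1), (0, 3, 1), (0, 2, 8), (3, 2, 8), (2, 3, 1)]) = 8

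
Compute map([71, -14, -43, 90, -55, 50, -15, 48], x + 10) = [81, -4, -33, 100, -45, 60, -5, 58]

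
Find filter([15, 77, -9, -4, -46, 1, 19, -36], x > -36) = [15, 77, -9, -4, 1, 19]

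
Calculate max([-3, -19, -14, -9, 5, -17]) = 5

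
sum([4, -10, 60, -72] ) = 4 + (-10) + 60 + (-72)
= -18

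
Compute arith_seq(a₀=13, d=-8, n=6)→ a_0 = 13 + 0*-8 = 13
a_1 = 13 + 1*-8 = 5
a_2 = 13 + 2*-8 = -3
...
= [13, 5, -3, -11, -19, -27]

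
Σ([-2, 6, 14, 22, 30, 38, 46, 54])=208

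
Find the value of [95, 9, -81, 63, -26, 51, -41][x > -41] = keep x where x > -41: 95✓, 9✓, -81✗, 63✓, -26✓, 51✓, -41✗
= [95, 9, 63, -26, 51]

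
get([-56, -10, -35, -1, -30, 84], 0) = -56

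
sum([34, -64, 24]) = -6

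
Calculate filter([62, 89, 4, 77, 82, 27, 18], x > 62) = keep x where x > 62: 62✗, 89✓, 4✗, 77✓, 82✓, 27✗, 18✗
= [89, 77, 82]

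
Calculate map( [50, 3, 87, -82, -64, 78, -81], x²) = (50)²=2500, (3)²=9, (87)²=7569, (-82)²=6724, (-64)²=4096, (78)²=6084, (-81)²=6561
= [2500, 9, 7569, 6724, 4096, 6084, 6561]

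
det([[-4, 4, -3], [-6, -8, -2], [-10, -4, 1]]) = (1)*(-4)*det([[-8, -2], [-4, 1]]) + (-1)*(4)*det([[-6, -2], [-10, 1]]) + (1)*(-3)*det([[-6, -8], [-10, -4]])
= 64 + 104 + 168
= 336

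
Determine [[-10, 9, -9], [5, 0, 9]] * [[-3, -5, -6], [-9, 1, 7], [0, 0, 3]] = C[0][0] = (-10)*(-3) + (9)*(-9) + (-9)*(0) = -51
C[0][1] = (-10)*(-5) + (9)*(1) + (-9)*(0) = 59
C[0][2] = (-10)*(-6) + (9)*(7) + (-9)*(3) = 96
C[1][0] = (5)*(-3) + (0)*(-9) + (9)*(0) = -15
C[1][1] = (5)*(-5) + (0)*(1) + (9)*(0) = -25
C[1][2] = (5)*(-6) + (0)*(7) + (9)*(3) = -3
= [[-51, 59, 96], [-15, -25, -3]]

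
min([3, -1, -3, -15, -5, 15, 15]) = -15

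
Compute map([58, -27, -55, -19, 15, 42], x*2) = [116, -54, -110, -38, 30, 84]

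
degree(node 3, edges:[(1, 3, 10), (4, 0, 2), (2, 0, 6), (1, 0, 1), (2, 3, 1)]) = 2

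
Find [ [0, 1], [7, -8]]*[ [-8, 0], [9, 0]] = C[0][0] = (0)*(-8) + (1)*(9) = 9
C[0][1] = (0)*(0) + (1)*(0) = 0
C[1][0] = (7)*(-8) + (-8)*(9) = -128
C[1][1] = (7)*(0) + (-8)*(0) = 0
= [[9, 0], [-128, 0]]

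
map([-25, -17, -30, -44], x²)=[625, 289, 900, 1936]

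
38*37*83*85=9919330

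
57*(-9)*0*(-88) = 0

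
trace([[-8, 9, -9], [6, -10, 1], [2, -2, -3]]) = diagonal: (-8) + (-10) + (-3)
= -21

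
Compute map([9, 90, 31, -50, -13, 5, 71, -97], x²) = (9)²=81, (90)²=8100, (31)²=961, (-50)²=2500, (-13)²=169, (5)²=25, (71)²=5041, (-97)²=9409
= [81, 8100, 961, 2500, 169, 25, 5041, 9409]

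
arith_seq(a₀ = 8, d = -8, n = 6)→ a_0 = 8 + 0*-8 = 8
a_1 = 8 + 1*-8 = 0
a_2 = 8 + 2*-8 = -8
...
= [8, 0, -8, -16, -24, -32]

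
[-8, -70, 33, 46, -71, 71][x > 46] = [71]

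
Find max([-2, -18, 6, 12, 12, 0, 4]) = 12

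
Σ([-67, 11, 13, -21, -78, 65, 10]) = (-67) + 11 + 13 + (-21) + (-78) + 65 + 10
= -67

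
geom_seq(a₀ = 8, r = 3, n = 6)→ a_0 = 8*3^0 = 8
a_1 = 8*3^1 = 24
a_2 = 8*3^2 = 72
...
= [8, 24, 72, 216, 648, 1944]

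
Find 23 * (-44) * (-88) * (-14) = -1246784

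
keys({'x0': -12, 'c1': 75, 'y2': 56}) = ['x0', 'c1', 'y2']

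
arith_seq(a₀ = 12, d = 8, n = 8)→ [12, 20, 28, 36, 44, 52, 60, 68]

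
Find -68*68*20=-92480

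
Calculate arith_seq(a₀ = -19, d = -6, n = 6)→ a_0 = -19 + 0*-6 = -19
a_1 = -19 + 1*-6 = -25
a_2 = -19 + 2*-6 = -31
...
= [-19, -25, -31, -37, -43, -49]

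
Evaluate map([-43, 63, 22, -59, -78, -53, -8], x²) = [1849, 3969, 484, 3481, 6084, 2809, 64]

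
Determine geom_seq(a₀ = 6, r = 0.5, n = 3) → [6.0, 3.0, 1.5]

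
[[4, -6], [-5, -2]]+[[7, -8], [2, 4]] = [[11, -14], [-3, 2]]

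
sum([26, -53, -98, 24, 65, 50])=14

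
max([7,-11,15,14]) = 15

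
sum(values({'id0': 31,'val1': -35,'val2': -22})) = 31 + (-35) + (-22)
= -26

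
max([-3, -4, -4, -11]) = -3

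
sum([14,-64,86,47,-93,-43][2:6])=slice → [86, 47, -93, -43]
86 + 47 + (-93) + (-43)
= -3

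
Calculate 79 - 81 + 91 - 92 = -3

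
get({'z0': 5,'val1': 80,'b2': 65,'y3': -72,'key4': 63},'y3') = -72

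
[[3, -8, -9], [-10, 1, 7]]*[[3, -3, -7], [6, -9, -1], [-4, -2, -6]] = [[-3, 81, 41], [-52, 7, 27]]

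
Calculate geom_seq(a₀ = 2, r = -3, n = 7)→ [2, -6, 18, -54, 162, -486, 1458]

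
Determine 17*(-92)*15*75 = -1759500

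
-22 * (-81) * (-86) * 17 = -2605284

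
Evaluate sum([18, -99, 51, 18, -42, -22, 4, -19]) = -91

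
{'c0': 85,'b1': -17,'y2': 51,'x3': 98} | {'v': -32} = {'c0': 85, 'b1': -17, 'y2': 51, 'x3': 98, 'v': -32}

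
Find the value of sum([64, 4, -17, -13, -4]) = 64 + 4 + (-17) + (-13) + (-4)
= 34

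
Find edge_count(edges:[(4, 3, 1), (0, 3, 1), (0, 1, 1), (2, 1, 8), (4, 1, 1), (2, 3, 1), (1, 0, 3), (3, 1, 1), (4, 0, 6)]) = 9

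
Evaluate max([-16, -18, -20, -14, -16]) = -14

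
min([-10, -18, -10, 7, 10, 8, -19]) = -19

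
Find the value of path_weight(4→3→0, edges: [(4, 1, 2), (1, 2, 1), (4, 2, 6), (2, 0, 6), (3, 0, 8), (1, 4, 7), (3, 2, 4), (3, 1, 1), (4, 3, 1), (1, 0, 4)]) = w(4→3)=1 + w(3→0)=8
= 9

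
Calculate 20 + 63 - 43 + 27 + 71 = 138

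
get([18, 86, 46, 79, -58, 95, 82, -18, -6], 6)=82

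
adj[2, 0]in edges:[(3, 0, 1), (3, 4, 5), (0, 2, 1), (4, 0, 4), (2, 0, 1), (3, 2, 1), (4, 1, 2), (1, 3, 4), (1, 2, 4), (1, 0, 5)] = 1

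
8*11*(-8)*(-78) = 54912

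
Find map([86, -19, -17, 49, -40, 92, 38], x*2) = 86*2=172, -19*2=-38, -17*2=-34, 49*2=98, -40*2=-80, 92*2=184, 38*2=76
= [172, -38, -34, 98, -80, 184, 76]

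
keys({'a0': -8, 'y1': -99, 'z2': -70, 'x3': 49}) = ['a0', 'y1', 'z2', 'x3']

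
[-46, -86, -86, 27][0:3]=[-46, -86, -86]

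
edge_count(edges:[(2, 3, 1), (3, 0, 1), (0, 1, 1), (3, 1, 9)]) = 4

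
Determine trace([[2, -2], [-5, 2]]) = diagonal: 2 + 2
= 4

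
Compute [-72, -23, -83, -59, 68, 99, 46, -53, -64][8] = -64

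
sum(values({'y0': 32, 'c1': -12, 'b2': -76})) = 32 + (-12) + (-76)
= -56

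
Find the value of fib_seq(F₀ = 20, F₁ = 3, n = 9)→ F_2 = F_1 + F_0 = 23
F_3 = F_2 + F_1 = 26
F_4 = F_3 + F_2 = 49
...
= [20, 3, 23, 26, 49, 75, 124, 199, 323]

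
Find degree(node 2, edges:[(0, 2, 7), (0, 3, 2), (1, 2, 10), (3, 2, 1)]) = incident: (0,2), (1,2), (3,2)
= 3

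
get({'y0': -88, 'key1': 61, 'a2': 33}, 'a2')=33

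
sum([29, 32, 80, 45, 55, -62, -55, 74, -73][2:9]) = 64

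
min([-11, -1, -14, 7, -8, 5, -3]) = -14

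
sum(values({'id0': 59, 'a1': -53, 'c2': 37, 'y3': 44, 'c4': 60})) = 147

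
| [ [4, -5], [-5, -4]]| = -41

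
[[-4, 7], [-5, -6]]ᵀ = [[-4, -5], [7, -6]]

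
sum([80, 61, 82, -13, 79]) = 289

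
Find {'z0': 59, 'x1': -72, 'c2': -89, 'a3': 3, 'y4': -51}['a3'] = 3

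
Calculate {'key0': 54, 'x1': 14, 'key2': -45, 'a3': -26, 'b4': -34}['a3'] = -26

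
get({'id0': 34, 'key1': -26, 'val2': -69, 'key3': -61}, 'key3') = -61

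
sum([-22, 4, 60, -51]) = -9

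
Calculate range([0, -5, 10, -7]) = 17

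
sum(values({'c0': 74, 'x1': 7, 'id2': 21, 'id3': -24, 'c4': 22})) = 100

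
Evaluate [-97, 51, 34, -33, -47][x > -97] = keep x where x > -97: -97✗, 51✓, 34✓, -33✓, -47✓
= [51, 34, -33, -47]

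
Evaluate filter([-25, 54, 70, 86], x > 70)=keep x where x > 70: -25✗, 54✗, 70✗, 86✓
= [86]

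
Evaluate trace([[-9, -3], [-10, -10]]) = -19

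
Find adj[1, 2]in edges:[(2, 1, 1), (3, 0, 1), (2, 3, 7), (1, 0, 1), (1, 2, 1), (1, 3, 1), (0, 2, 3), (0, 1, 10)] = 1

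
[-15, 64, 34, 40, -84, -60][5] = -60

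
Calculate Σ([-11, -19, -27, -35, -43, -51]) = (-11) + (-19) + (-27) + (-35) + (-43) + (-51)
= -186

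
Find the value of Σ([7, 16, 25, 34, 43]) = 125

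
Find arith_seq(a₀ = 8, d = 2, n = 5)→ [8, 10, 12, 14, 16]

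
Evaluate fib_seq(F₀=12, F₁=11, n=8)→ [12, 11, 23, 34, 57, 91, 148, 239]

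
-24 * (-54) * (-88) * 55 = -6272640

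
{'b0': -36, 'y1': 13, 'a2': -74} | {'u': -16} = {'b0': -36, 'y1': 13, 'a2': -74, 'u': -16}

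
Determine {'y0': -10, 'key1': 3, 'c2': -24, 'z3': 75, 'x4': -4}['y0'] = -10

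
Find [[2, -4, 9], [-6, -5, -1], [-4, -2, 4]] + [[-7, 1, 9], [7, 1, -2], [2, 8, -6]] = [[-5, -3, 18], [1, -4, -3], [-2, 6, -2]]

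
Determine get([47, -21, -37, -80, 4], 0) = 47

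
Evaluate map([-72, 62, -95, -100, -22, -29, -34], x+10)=[-62, 72, -85, -90, -12, -19, -24]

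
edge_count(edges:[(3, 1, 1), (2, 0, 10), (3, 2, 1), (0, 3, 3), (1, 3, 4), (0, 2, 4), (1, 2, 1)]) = 7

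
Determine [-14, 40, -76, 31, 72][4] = 72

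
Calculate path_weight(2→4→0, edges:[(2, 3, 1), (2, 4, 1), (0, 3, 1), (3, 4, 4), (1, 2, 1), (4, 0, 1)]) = w(2→4)=1 + w(4→0)=1
= 2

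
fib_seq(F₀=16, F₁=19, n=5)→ [16, 19, 35, 54, 89]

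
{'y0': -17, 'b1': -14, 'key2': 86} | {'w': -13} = {'y0': -17, 'b1': -14, 'key2': 86, 'w': -13}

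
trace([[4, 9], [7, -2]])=diagonal: 4 + (-2)
= 2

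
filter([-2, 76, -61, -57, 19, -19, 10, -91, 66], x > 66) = [76]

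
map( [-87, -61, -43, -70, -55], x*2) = [-174, -122, -86, -140, -110]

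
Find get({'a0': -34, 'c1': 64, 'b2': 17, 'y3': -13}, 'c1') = 64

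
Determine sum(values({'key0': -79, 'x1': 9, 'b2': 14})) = (-79) + 9 + 14
= -56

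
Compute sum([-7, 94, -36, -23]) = 28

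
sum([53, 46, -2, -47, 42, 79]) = 171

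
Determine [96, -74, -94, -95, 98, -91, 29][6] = 29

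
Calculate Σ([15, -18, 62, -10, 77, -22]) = 104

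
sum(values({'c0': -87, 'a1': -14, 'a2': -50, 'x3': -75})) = -226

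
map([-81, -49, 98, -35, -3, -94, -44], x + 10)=-81+10=-71, -49+10=-39, 98+10=108, -35+10=-25, -3+10=7, -94+10=-84, -44+10=-34
= [-71, -39, 108, -25, 7, -84, -34]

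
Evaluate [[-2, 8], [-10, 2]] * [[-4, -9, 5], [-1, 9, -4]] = C[0][0] = (-2)*(-4) + (8)*(-1) = 0
C[0][1] = (-2)*(-9) + (8)*(9) = 90
C[0][2] = (-2)*(5) + (8)*(-4) = -42
C[1][0] = (-10)*(-4) + (2)*(-1) = 38
C[1][1] = (-10)*(-9) + (2)*(9) = 108
C[1][2] = (-10)*(5) + (2)*(-4) = -58
= [[0, 90, -42], [38, 108, -58]]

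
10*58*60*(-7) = -243600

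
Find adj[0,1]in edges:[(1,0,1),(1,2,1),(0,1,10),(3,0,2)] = 10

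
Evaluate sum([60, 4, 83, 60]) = 207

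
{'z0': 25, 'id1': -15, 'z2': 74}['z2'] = 74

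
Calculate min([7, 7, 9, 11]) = 7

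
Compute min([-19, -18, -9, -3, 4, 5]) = -19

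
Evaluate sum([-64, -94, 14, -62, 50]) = (-64) + (-94) + 14 + (-62) + 50
= -156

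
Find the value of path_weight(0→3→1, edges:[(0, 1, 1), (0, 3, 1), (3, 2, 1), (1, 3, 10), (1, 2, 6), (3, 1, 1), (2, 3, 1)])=2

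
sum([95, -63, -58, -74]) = -100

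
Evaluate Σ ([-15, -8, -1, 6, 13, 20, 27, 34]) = 76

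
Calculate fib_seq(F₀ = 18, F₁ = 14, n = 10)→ [18, 14, 32, 46, 78, 124, 202, 326, 528, 854]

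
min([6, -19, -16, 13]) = -19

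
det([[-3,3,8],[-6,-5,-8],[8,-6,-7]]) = 329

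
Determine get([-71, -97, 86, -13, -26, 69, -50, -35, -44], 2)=86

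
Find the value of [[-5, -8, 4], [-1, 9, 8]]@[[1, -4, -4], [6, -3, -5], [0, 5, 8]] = [[-53, 64, 92], [53, 17, 23]]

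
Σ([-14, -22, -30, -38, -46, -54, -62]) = -266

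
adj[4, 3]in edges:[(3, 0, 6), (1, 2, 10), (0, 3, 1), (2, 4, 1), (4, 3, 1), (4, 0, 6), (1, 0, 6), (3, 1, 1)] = 1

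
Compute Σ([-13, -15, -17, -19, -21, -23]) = (-13) + (-15) + (-17) + (-19) + (-21) + (-23)
= -108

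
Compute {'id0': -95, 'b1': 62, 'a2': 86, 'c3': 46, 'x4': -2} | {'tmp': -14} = {'id0': -95, 'b1': 62, 'a2': 86, 'c3': 46, 'x4': -2, 'tmp': -14}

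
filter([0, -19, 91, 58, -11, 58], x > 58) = [91]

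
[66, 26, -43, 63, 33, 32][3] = 63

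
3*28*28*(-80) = -188160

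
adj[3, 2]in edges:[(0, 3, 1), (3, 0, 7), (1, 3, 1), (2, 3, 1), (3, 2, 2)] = 2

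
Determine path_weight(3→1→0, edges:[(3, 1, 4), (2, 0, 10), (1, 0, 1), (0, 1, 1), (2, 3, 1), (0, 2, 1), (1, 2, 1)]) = w(3→1)=4 + w(1→0)=1
= 5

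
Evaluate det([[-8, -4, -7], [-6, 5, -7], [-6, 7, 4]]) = -732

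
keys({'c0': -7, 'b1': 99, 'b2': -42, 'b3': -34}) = ['c0', 'b1', 'b2', 'b3']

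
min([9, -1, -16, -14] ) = -16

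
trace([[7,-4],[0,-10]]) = -3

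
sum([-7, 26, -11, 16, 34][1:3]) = 15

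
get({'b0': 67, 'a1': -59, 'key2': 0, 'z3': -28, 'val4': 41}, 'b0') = 67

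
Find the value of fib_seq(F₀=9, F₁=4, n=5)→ F_2 = F_1 + F_0 = 13
F_3 = F_2 + F_1 = 17
F_4 = F_3 + F_2 = 30
= [9, 4, 13, 17, 30]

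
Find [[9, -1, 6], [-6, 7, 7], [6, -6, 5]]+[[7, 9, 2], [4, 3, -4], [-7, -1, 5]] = [[16, 8, 8], [-2, 10, 3], [-1, -7, 10]]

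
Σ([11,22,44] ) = 11 + 22 + 44
= 77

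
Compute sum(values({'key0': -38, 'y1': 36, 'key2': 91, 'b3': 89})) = 178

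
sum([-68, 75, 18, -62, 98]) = (-68) + 75 + 18 + (-62) + 98
= 61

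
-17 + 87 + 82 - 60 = 92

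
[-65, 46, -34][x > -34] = [46]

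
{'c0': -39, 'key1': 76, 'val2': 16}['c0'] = -39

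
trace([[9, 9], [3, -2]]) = diagonal: 9 + (-2)
= 7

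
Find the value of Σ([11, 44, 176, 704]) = 935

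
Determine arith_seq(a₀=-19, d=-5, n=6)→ [-19, -24, -29, -34, -39, -44]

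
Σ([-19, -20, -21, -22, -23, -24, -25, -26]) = -180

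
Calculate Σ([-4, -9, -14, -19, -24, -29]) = -99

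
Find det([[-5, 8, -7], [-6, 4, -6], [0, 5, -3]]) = (1)*(-5)*det([[4, -6], [5, -3]]) + (-1)*(8)*det([[-6, -6], [0, -3]]) + (1)*(-7)*det([[-6, 4], [0, 5]])
= -90 + -144 + 210
= -24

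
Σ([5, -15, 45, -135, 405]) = 5 + -15 + 45 + -135 + 405
= 305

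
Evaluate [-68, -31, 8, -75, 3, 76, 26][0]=-68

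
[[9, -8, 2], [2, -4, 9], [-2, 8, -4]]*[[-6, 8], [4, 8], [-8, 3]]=[[-102, 14], [-100, 11], [76, 36]]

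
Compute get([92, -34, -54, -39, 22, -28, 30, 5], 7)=5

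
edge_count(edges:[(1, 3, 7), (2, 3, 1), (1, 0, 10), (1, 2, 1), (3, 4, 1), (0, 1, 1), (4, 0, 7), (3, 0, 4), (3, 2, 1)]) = 9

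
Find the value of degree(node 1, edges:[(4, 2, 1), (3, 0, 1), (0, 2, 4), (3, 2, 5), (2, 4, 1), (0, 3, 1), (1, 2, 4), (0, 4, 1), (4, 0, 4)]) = 1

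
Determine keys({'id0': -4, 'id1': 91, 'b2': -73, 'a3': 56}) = ['id0', 'id1', 'b2', 'a3']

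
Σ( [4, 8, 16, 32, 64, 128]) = 252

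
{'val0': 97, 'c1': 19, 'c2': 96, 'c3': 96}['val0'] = 97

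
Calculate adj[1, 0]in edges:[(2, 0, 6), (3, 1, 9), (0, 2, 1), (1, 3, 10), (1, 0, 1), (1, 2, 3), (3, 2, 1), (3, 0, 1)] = 1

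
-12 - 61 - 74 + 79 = -68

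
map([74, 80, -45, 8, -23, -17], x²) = [5476, 6400, 2025, 64, 529, 289]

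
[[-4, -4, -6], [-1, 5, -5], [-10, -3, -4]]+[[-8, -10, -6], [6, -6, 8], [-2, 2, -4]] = [[-12, -14, -12], [5, -1, 3], [-12, -1, -8]]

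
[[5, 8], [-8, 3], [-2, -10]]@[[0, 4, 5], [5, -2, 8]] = [[40, 4, 89], [15, -38, -16], [-50, 12, -90]]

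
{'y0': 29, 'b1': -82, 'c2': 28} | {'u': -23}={'y0': 29, 'b1': -82, 'c2': 28, 'u': -23}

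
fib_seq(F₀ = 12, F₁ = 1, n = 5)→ [12, 1, 13, 14, 27]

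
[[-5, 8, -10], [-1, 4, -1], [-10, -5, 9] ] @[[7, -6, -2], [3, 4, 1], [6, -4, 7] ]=C[0][0] = (-5)*(7) + (8)*(3) + (-10)*(6) = -71
C[0][1] = (-5)*(-6) + (8)*(4) + (-10)*(-4) = 102
C[0][2] = (-5)*(-2) + (8)*(1) + (-10)*(7) = -52
C[1][0] = (-1)*(7) + (4)*(3) + (-1)*(6) = -1
C[1][1] = (-1)*(-6) + (4)*(4) + (-1)*(-4) = 26
C[1][2] = (-1)*(-2) + (4)*(1) + (-1)*(7) = -1
... (3 more cells)
= [[-71, 102, -52], [-1, 26, -1], [-31, 4, 78]]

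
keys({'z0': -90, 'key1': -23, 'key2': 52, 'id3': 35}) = ['z0', 'key1', 'key2', 'id3']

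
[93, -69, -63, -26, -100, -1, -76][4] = -100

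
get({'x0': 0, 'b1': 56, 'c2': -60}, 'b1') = 56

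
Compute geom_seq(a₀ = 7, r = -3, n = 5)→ [7, -21, 63, -189, 567]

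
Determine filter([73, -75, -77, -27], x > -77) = keep x where x > -77: 73✓, -75✓, -77✗, -27✓
= [73, -75, -27]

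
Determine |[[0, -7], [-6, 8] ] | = -42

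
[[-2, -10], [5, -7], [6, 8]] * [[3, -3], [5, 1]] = [[-56, -4], [-20, -22], [58, -10]]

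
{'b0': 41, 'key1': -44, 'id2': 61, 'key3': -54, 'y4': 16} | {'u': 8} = {'b0': 41, 'key1': -44, 'id2': 61, 'key3': -54, 'y4': 16, 'u': 8}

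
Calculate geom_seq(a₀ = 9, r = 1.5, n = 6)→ a_0 = 9*1.5^0 = 9.0
a_1 = 9*1.5^1 = 13.5
a_2 = 9*1.5^2 = 20.25
...
= [9.0, 13.5, 20.25, 30.375, 45.5625, 68.34375]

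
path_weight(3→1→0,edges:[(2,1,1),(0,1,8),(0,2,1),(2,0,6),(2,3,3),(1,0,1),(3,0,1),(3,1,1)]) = 2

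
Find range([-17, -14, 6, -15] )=23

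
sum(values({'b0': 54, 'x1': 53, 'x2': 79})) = 186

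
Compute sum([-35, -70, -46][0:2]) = -105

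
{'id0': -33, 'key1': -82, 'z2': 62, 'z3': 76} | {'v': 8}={'id0': -33, 'key1': -82, 'z2': 62, 'z3': 76, 'v': 8}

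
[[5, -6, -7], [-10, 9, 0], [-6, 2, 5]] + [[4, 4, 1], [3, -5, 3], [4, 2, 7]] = [[9, -2, -6], [-7, 4, 3], [-2, 4, 12]]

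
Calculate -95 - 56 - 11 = -162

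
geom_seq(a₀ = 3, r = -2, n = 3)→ [3, -6, 12]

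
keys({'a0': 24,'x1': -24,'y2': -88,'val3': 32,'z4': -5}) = ['a0', 'x1', 'y2', 'val3', 'z4']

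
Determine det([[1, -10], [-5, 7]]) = -43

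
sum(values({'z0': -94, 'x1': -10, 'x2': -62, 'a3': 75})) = (-94) + (-10) + (-62) + 75
= -91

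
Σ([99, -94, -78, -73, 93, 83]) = 30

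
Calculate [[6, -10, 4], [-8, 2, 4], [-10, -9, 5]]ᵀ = [[6, -8, -10], [-10, 2, -9], [4, 4, 5]]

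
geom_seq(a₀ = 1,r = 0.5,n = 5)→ [1.0, 0.5, 0.25, 0.125, 0.0625]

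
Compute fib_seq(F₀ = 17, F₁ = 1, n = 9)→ [17, 1, 18, 19, 37, 56, 93, 149, 242]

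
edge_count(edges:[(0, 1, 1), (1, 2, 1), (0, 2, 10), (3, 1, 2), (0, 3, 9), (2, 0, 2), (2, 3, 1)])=7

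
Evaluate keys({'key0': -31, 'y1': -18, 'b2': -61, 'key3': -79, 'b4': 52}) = ['key0', 'y1', 'b2', 'key3', 'b4']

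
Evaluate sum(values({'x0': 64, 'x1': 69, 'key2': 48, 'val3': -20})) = 161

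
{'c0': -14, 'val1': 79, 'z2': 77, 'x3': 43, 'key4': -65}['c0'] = -14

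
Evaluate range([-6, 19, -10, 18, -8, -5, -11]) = 30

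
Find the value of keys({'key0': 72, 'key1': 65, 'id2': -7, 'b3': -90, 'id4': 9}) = ['key0', 'key1', 'id2', 'b3', 'id4']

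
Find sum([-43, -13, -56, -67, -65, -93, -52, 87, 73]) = (-43) + (-13) + (-56) + (-67) + (-65) + (-93) + (-52) + 87 + 73
= -229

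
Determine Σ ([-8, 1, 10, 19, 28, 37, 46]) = 133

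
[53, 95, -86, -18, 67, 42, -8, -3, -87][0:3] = [53, 95, -86]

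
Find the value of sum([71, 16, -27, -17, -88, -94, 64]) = 71 + 16 + (-27) + (-17) + (-88) + (-94) + 64
= -75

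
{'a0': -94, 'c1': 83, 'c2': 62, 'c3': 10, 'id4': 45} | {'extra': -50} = {'a0': -94, 'c1': 83, 'c2': 62, 'c3': 10, 'id4': 45, 'extra': -50}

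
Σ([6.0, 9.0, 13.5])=6.0 + 9.0 + 13.5
= 28.5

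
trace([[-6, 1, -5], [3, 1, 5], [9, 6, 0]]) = diagonal: (-6) + 1 + 0
= -5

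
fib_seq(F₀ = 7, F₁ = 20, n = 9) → F_2 = F_1 + F_0 = 27
F_3 = F_2 + F_1 = 47
F_4 = F_3 + F_2 = 74
...
= [7, 20, 27, 47, 74, 121, 195, 316, 511]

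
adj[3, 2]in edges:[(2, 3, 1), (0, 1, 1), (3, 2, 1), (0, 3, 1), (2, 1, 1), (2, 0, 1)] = 1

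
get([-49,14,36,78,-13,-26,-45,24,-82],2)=36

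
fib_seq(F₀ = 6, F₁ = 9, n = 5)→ [6, 9, 15, 24, 39]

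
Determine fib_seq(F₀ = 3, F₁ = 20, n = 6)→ [3, 20, 23, 43, 66, 109]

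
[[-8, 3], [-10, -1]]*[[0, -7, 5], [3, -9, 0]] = C[0][0] = (-8)*(0) + (3)*(3) = 9
C[0][1] = (-8)*(-7) + (3)*(-9) = 29
C[0][2] = (-8)*(5) + (3)*(0) = -40
C[1][0] = (-10)*(0) + (-1)*(3) = -3
C[1][1] = (-10)*(-7) + (-1)*(-9) = 79
C[1][2] = (-10)*(5) + (-1)*(0) = -50
= [[9, 29, -40], [-3, 79, -50]]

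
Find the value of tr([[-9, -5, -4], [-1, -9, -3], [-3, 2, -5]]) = diagonal: (-9) + (-9) + (-5)
= -23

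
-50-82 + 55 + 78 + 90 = 91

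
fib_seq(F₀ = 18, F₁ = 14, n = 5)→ [18, 14, 32, 46, 78]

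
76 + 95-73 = 98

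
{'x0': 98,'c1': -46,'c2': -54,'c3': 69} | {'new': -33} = {'x0': 98, 'c1': -46, 'c2': -54, 'c3': 69, 'new': -33}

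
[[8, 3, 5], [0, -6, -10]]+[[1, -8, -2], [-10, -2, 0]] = [[9, -5, 3], [-10, -8, -10]]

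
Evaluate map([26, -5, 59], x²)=[676, 25, 3481]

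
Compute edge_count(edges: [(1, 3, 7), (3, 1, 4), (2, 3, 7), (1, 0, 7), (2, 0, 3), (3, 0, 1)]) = 6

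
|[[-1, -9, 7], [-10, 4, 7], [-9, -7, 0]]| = 1260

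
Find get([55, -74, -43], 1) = -74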